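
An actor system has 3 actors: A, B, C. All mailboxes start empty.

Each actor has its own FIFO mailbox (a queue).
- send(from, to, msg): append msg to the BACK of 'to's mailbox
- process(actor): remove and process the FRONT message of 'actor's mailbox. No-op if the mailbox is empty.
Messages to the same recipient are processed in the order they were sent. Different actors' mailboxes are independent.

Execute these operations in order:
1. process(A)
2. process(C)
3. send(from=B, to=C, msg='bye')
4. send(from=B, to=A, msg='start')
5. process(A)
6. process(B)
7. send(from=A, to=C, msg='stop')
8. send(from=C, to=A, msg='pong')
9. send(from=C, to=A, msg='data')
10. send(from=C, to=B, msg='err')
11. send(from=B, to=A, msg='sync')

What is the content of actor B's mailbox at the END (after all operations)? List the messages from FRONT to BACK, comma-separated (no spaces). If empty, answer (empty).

Answer: err

Derivation:
After 1 (process(A)): A:[] B:[] C:[]
After 2 (process(C)): A:[] B:[] C:[]
After 3 (send(from=B, to=C, msg='bye')): A:[] B:[] C:[bye]
After 4 (send(from=B, to=A, msg='start')): A:[start] B:[] C:[bye]
After 5 (process(A)): A:[] B:[] C:[bye]
After 6 (process(B)): A:[] B:[] C:[bye]
After 7 (send(from=A, to=C, msg='stop')): A:[] B:[] C:[bye,stop]
After 8 (send(from=C, to=A, msg='pong')): A:[pong] B:[] C:[bye,stop]
After 9 (send(from=C, to=A, msg='data')): A:[pong,data] B:[] C:[bye,stop]
After 10 (send(from=C, to=B, msg='err')): A:[pong,data] B:[err] C:[bye,stop]
After 11 (send(from=B, to=A, msg='sync')): A:[pong,data,sync] B:[err] C:[bye,stop]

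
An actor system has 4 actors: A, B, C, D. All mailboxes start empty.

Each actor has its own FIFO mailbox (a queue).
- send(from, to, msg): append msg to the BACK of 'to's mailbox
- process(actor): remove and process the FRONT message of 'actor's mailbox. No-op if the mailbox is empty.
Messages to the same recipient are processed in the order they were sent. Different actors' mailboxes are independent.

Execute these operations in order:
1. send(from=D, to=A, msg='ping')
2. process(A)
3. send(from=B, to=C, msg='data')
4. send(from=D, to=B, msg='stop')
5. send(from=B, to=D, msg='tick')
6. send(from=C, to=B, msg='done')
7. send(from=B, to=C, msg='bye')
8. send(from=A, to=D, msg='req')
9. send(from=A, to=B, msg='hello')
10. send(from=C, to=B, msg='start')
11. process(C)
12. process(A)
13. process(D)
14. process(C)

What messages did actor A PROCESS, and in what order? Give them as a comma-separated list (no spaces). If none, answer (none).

After 1 (send(from=D, to=A, msg='ping')): A:[ping] B:[] C:[] D:[]
After 2 (process(A)): A:[] B:[] C:[] D:[]
After 3 (send(from=B, to=C, msg='data')): A:[] B:[] C:[data] D:[]
After 4 (send(from=D, to=B, msg='stop')): A:[] B:[stop] C:[data] D:[]
After 5 (send(from=B, to=D, msg='tick')): A:[] B:[stop] C:[data] D:[tick]
After 6 (send(from=C, to=B, msg='done')): A:[] B:[stop,done] C:[data] D:[tick]
After 7 (send(from=B, to=C, msg='bye')): A:[] B:[stop,done] C:[data,bye] D:[tick]
After 8 (send(from=A, to=D, msg='req')): A:[] B:[stop,done] C:[data,bye] D:[tick,req]
After 9 (send(from=A, to=B, msg='hello')): A:[] B:[stop,done,hello] C:[data,bye] D:[tick,req]
After 10 (send(from=C, to=B, msg='start')): A:[] B:[stop,done,hello,start] C:[data,bye] D:[tick,req]
After 11 (process(C)): A:[] B:[stop,done,hello,start] C:[bye] D:[tick,req]
After 12 (process(A)): A:[] B:[stop,done,hello,start] C:[bye] D:[tick,req]
After 13 (process(D)): A:[] B:[stop,done,hello,start] C:[bye] D:[req]
After 14 (process(C)): A:[] B:[stop,done,hello,start] C:[] D:[req]

Answer: ping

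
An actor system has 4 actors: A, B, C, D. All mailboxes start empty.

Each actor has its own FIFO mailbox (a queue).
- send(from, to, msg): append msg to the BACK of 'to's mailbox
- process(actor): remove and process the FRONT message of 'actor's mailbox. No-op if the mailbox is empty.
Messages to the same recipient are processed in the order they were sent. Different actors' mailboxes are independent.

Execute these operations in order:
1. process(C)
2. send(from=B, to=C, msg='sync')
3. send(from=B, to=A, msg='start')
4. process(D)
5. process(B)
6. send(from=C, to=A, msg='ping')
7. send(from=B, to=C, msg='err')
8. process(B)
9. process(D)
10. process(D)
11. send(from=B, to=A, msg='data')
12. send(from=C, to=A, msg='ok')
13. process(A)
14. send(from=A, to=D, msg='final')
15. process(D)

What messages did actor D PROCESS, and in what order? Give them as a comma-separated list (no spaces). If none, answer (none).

Answer: final

Derivation:
After 1 (process(C)): A:[] B:[] C:[] D:[]
After 2 (send(from=B, to=C, msg='sync')): A:[] B:[] C:[sync] D:[]
After 3 (send(from=B, to=A, msg='start')): A:[start] B:[] C:[sync] D:[]
After 4 (process(D)): A:[start] B:[] C:[sync] D:[]
After 5 (process(B)): A:[start] B:[] C:[sync] D:[]
After 6 (send(from=C, to=A, msg='ping')): A:[start,ping] B:[] C:[sync] D:[]
After 7 (send(from=B, to=C, msg='err')): A:[start,ping] B:[] C:[sync,err] D:[]
After 8 (process(B)): A:[start,ping] B:[] C:[sync,err] D:[]
After 9 (process(D)): A:[start,ping] B:[] C:[sync,err] D:[]
After 10 (process(D)): A:[start,ping] B:[] C:[sync,err] D:[]
After 11 (send(from=B, to=A, msg='data')): A:[start,ping,data] B:[] C:[sync,err] D:[]
After 12 (send(from=C, to=A, msg='ok')): A:[start,ping,data,ok] B:[] C:[sync,err] D:[]
After 13 (process(A)): A:[ping,data,ok] B:[] C:[sync,err] D:[]
After 14 (send(from=A, to=D, msg='final')): A:[ping,data,ok] B:[] C:[sync,err] D:[final]
After 15 (process(D)): A:[ping,data,ok] B:[] C:[sync,err] D:[]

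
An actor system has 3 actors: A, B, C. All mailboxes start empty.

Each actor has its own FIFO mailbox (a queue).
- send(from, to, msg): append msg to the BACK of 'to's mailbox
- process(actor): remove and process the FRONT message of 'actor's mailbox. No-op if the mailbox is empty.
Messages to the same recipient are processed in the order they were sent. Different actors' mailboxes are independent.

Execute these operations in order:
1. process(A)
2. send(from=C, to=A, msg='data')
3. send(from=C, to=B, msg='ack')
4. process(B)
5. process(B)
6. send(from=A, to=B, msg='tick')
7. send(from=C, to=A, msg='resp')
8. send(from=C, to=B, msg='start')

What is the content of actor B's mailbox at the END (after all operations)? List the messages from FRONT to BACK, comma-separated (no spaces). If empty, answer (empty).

After 1 (process(A)): A:[] B:[] C:[]
After 2 (send(from=C, to=A, msg='data')): A:[data] B:[] C:[]
After 3 (send(from=C, to=B, msg='ack')): A:[data] B:[ack] C:[]
After 4 (process(B)): A:[data] B:[] C:[]
After 5 (process(B)): A:[data] B:[] C:[]
After 6 (send(from=A, to=B, msg='tick')): A:[data] B:[tick] C:[]
After 7 (send(from=C, to=A, msg='resp')): A:[data,resp] B:[tick] C:[]
After 8 (send(from=C, to=B, msg='start')): A:[data,resp] B:[tick,start] C:[]

Answer: tick,start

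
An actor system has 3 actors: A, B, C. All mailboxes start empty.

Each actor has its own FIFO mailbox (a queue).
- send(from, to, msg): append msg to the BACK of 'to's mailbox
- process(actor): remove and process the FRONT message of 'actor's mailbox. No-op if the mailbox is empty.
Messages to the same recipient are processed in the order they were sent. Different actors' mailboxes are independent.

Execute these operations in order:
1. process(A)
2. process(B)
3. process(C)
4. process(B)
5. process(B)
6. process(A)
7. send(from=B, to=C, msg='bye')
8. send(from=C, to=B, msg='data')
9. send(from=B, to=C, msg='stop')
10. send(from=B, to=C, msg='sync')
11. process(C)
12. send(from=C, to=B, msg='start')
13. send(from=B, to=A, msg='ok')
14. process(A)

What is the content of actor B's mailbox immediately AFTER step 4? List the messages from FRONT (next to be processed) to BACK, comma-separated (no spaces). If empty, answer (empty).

After 1 (process(A)): A:[] B:[] C:[]
After 2 (process(B)): A:[] B:[] C:[]
After 3 (process(C)): A:[] B:[] C:[]
After 4 (process(B)): A:[] B:[] C:[]

(empty)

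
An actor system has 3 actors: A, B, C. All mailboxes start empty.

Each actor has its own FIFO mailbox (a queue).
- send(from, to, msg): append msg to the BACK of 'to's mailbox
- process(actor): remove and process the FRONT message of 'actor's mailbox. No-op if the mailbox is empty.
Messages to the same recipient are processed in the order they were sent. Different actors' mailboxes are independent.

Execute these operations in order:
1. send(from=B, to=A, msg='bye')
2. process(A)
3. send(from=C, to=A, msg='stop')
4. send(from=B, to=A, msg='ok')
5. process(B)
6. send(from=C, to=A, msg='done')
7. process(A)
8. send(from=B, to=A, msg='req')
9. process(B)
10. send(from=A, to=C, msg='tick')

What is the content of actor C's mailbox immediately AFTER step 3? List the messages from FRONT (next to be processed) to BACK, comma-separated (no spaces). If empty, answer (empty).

After 1 (send(from=B, to=A, msg='bye')): A:[bye] B:[] C:[]
After 2 (process(A)): A:[] B:[] C:[]
After 3 (send(from=C, to=A, msg='stop')): A:[stop] B:[] C:[]

(empty)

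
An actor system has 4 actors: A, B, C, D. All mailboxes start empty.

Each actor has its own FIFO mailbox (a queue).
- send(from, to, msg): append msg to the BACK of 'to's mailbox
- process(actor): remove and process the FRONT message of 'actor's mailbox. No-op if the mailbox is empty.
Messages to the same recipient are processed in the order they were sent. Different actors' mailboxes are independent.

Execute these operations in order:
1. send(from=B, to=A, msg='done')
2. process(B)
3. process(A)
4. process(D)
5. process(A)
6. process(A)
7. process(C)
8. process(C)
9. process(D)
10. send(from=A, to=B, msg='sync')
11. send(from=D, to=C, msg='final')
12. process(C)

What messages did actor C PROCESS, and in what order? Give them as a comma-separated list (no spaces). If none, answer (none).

Answer: final

Derivation:
After 1 (send(from=B, to=A, msg='done')): A:[done] B:[] C:[] D:[]
After 2 (process(B)): A:[done] B:[] C:[] D:[]
After 3 (process(A)): A:[] B:[] C:[] D:[]
After 4 (process(D)): A:[] B:[] C:[] D:[]
After 5 (process(A)): A:[] B:[] C:[] D:[]
After 6 (process(A)): A:[] B:[] C:[] D:[]
After 7 (process(C)): A:[] B:[] C:[] D:[]
After 8 (process(C)): A:[] B:[] C:[] D:[]
After 9 (process(D)): A:[] B:[] C:[] D:[]
After 10 (send(from=A, to=B, msg='sync')): A:[] B:[sync] C:[] D:[]
After 11 (send(from=D, to=C, msg='final')): A:[] B:[sync] C:[final] D:[]
After 12 (process(C)): A:[] B:[sync] C:[] D:[]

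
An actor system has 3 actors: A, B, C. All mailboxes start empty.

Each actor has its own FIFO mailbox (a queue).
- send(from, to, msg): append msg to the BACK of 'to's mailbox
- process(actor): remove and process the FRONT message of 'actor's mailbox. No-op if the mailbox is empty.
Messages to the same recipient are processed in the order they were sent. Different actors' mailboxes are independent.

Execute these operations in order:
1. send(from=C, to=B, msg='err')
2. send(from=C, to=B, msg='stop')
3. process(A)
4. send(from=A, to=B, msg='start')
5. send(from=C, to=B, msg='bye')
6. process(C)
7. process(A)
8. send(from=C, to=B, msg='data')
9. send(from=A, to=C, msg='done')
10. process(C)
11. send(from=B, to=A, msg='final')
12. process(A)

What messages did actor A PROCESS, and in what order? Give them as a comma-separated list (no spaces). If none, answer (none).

Answer: final

Derivation:
After 1 (send(from=C, to=B, msg='err')): A:[] B:[err] C:[]
After 2 (send(from=C, to=B, msg='stop')): A:[] B:[err,stop] C:[]
After 3 (process(A)): A:[] B:[err,stop] C:[]
After 4 (send(from=A, to=B, msg='start')): A:[] B:[err,stop,start] C:[]
After 5 (send(from=C, to=B, msg='bye')): A:[] B:[err,stop,start,bye] C:[]
After 6 (process(C)): A:[] B:[err,stop,start,bye] C:[]
After 7 (process(A)): A:[] B:[err,stop,start,bye] C:[]
After 8 (send(from=C, to=B, msg='data')): A:[] B:[err,stop,start,bye,data] C:[]
After 9 (send(from=A, to=C, msg='done')): A:[] B:[err,stop,start,bye,data] C:[done]
After 10 (process(C)): A:[] B:[err,stop,start,bye,data] C:[]
After 11 (send(from=B, to=A, msg='final')): A:[final] B:[err,stop,start,bye,data] C:[]
After 12 (process(A)): A:[] B:[err,stop,start,bye,data] C:[]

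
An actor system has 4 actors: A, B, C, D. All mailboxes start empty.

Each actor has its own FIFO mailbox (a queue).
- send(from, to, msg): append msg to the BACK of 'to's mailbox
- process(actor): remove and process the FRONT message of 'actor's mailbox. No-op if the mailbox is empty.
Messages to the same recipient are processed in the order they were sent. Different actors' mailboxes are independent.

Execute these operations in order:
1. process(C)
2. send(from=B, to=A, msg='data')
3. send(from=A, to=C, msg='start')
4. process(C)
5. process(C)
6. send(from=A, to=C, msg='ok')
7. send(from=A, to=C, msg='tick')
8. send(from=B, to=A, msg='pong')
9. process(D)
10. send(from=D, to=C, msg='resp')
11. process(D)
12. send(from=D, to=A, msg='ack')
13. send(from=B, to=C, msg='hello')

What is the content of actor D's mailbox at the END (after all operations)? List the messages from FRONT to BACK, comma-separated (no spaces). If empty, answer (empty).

Answer: (empty)

Derivation:
After 1 (process(C)): A:[] B:[] C:[] D:[]
After 2 (send(from=B, to=A, msg='data')): A:[data] B:[] C:[] D:[]
After 3 (send(from=A, to=C, msg='start')): A:[data] B:[] C:[start] D:[]
After 4 (process(C)): A:[data] B:[] C:[] D:[]
After 5 (process(C)): A:[data] B:[] C:[] D:[]
After 6 (send(from=A, to=C, msg='ok')): A:[data] B:[] C:[ok] D:[]
After 7 (send(from=A, to=C, msg='tick')): A:[data] B:[] C:[ok,tick] D:[]
After 8 (send(from=B, to=A, msg='pong')): A:[data,pong] B:[] C:[ok,tick] D:[]
After 9 (process(D)): A:[data,pong] B:[] C:[ok,tick] D:[]
After 10 (send(from=D, to=C, msg='resp')): A:[data,pong] B:[] C:[ok,tick,resp] D:[]
After 11 (process(D)): A:[data,pong] B:[] C:[ok,tick,resp] D:[]
After 12 (send(from=D, to=A, msg='ack')): A:[data,pong,ack] B:[] C:[ok,tick,resp] D:[]
After 13 (send(from=B, to=C, msg='hello')): A:[data,pong,ack] B:[] C:[ok,tick,resp,hello] D:[]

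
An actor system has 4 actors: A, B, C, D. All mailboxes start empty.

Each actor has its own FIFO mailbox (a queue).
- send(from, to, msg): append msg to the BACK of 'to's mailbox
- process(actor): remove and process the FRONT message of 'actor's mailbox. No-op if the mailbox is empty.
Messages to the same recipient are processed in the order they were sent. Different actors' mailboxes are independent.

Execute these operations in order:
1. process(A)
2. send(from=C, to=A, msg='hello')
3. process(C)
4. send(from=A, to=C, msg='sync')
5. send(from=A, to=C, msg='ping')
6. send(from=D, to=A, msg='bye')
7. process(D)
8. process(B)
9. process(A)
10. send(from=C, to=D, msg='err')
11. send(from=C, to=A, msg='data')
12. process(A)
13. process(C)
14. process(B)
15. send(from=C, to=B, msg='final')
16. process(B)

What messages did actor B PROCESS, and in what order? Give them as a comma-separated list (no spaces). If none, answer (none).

Answer: final

Derivation:
After 1 (process(A)): A:[] B:[] C:[] D:[]
After 2 (send(from=C, to=A, msg='hello')): A:[hello] B:[] C:[] D:[]
After 3 (process(C)): A:[hello] B:[] C:[] D:[]
After 4 (send(from=A, to=C, msg='sync')): A:[hello] B:[] C:[sync] D:[]
After 5 (send(from=A, to=C, msg='ping')): A:[hello] B:[] C:[sync,ping] D:[]
After 6 (send(from=D, to=A, msg='bye')): A:[hello,bye] B:[] C:[sync,ping] D:[]
After 7 (process(D)): A:[hello,bye] B:[] C:[sync,ping] D:[]
After 8 (process(B)): A:[hello,bye] B:[] C:[sync,ping] D:[]
After 9 (process(A)): A:[bye] B:[] C:[sync,ping] D:[]
After 10 (send(from=C, to=D, msg='err')): A:[bye] B:[] C:[sync,ping] D:[err]
After 11 (send(from=C, to=A, msg='data')): A:[bye,data] B:[] C:[sync,ping] D:[err]
After 12 (process(A)): A:[data] B:[] C:[sync,ping] D:[err]
After 13 (process(C)): A:[data] B:[] C:[ping] D:[err]
After 14 (process(B)): A:[data] B:[] C:[ping] D:[err]
After 15 (send(from=C, to=B, msg='final')): A:[data] B:[final] C:[ping] D:[err]
After 16 (process(B)): A:[data] B:[] C:[ping] D:[err]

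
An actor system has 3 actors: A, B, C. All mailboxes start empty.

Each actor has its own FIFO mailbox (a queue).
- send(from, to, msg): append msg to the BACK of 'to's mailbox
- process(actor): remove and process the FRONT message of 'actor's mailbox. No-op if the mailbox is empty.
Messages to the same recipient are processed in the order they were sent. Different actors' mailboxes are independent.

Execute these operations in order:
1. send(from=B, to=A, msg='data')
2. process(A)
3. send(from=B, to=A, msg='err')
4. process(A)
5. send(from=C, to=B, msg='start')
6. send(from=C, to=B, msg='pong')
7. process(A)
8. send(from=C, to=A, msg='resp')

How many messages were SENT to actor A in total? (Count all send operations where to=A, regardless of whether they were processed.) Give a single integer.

Answer: 3

Derivation:
After 1 (send(from=B, to=A, msg='data')): A:[data] B:[] C:[]
After 2 (process(A)): A:[] B:[] C:[]
After 3 (send(from=B, to=A, msg='err')): A:[err] B:[] C:[]
After 4 (process(A)): A:[] B:[] C:[]
After 5 (send(from=C, to=B, msg='start')): A:[] B:[start] C:[]
After 6 (send(from=C, to=B, msg='pong')): A:[] B:[start,pong] C:[]
After 7 (process(A)): A:[] B:[start,pong] C:[]
After 8 (send(from=C, to=A, msg='resp')): A:[resp] B:[start,pong] C:[]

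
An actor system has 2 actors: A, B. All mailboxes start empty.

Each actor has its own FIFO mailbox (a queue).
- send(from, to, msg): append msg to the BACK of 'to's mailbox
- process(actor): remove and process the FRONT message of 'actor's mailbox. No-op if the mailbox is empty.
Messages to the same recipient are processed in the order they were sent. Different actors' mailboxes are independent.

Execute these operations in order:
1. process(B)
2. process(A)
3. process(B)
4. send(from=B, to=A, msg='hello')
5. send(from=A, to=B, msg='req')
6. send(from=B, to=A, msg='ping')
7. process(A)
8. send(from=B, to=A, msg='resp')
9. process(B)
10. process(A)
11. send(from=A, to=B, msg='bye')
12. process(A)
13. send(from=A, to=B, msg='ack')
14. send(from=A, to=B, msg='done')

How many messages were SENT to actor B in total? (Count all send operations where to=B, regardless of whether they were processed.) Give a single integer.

After 1 (process(B)): A:[] B:[]
After 2 (process(A)): A:[] B:[]
After 3 (process(B)): A:[] B:[]
After 4 (send(from=B, to=A, msg='hello')): A:[hello] B:[]
After 5 (send(from=A, to=B, msg='req')): A:[hello] B:[req]
After 6 (send(from=B, to=A, msg='ping')): A:[hello,ping] B:[req]
After 7 (process(A)): A:[ping] B:[req]
After 8 (send(from=B, to=A, msg='resp')): A:[ping,resp] B:[req]
After 9 (process(B)): A:[ping,resp] B:[]
After 10 (process(A)): A:[resp] B:[]
After 11 (send(from=A, to=B, msg='bye')): A:[resp] B:[bye]
After 12 (process(A)): A:[] B:[bye]
After 13 (send(from=A, to=B, msg='ack')): A:[] B:[bye,ack]
After 14 (send(from=A, to=B, msg='done')): A:[] B:[bye,ack,done]

Answer: 4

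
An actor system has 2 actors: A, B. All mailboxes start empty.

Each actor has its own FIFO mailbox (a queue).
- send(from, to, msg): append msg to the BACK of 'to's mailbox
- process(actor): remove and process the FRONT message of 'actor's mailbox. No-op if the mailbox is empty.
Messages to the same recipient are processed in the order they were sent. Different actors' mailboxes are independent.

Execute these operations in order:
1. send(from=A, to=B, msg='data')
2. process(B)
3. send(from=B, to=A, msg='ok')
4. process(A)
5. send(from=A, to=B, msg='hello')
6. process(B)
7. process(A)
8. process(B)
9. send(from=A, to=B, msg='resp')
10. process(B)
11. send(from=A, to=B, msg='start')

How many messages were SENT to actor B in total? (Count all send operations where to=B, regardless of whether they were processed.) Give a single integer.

Answer: 4

Derivation:
After 1 (send(from=A, to=B, msg='data')): A:[] B:[data]
After 2 (process(B)): A:[] B:[]
After 3 (send(from=B, to=A, msg='ok')): A:[ok] B:[]
After 4 (process(A)): A:[] B:[]
After 5 (send(from=A, to=B, msg='hello')): A:[] B:[hello]
After 6 (process(B)): A:[] B:[]
After 7 (process(A)): A:[] B:[]
After 8 (process(B)): A:[] B:[]
After 9 (send(from=A, to=B, msg='resp')): A:[] B:[resp]
After 10 (process(B)): A:[] B:[]
After 11 (send(from=A, to=B, msg='start')): A:[] B:[start]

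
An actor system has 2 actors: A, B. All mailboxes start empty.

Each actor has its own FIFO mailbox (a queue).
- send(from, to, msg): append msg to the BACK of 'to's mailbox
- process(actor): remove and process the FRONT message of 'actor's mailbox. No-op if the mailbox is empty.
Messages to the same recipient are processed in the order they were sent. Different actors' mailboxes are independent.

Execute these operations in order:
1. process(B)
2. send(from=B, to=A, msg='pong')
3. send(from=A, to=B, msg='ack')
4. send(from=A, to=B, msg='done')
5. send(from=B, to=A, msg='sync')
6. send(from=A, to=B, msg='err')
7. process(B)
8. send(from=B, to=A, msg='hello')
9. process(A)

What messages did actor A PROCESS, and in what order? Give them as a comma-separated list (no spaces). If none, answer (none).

After 1 (process(B)): A:[] B:[]
After 2 (send(from=B, to=A, msg='pong')): A:[pong] B:[]
After 3 (send(from=A, to=B, msg='ack')): A:[pong] B:[ack]
After 4 (send(from=A, to=B, msg='done')): A:[pong] B:[ack,done]
After 5 (send(from=B, to=A, msg='sync')): A:[pong,sync] B:[ack,done]
After 6 (send(from=A, to=B, msg='err')): A:[pong,sync] B:[ack,done,err]
After 7 (process(B)): A:[pong,sync] B:[done,err]
After 8 (send(from=B, to=A, msg='hello')): A:[pong,sync,hello] B:[done,err]
After 9 (process(A)): A:[sync,hello] B:[done,err]

Answer: pong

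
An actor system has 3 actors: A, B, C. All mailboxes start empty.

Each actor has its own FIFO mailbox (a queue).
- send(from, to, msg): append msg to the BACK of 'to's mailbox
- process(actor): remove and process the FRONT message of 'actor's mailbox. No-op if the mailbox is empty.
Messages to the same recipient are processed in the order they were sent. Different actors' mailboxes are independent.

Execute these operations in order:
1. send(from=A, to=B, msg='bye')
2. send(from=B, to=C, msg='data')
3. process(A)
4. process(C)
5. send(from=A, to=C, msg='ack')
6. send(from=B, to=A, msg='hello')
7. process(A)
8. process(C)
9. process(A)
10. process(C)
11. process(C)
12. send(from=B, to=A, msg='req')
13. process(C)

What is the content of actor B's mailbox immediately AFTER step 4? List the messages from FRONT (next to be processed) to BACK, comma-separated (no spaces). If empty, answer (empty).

After 1 (send(from=A, to=B, msg='bye')): A:[] B:[bye] C:[]
After 2 (send(from=B, to=C, msg='data')): A:[] B:[bye] C:[data]
After 3 (process(A)): A:[] B:[bye] C:[data]
After 4 (process(C)): A:[] B:[bye] C:[]

bye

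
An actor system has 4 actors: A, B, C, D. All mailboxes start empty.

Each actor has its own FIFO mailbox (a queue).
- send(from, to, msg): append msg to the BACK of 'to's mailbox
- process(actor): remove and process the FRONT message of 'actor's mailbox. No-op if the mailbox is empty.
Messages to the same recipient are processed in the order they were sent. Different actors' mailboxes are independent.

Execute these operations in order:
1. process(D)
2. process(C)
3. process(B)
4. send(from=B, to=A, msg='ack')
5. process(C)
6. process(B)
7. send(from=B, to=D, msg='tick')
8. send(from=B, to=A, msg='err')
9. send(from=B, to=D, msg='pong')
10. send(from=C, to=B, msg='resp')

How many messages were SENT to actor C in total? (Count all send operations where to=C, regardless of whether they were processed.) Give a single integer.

Answer: 0

Derivation:
After 1 (process(D)): A:[] B:[] C:[] D:[]
After 2 (process(C)): A:[] B:[] C:[] D:[]
After 3 (process(B)): A:[] B:[] C:[] D:[]
After 4 (send(from=B, to=A, msg='ack')): A:[ack] B:[] C:[] D:[]
After 5 (process(C)): A:[ack] B:[] C:[] D:[]
After 6 (process(B)): A:[ack] B:[] C:[] D:[]
After 7 (send(from=B, to=D, msg='tick')): A:[ack] B:[] C:[] D:[tick]
After 8 (send(from=B, to=A, msg='err')): A:[ack,err] B:[] C:[] D:[tick]
After 9 (send(from=B, to=D, msg='pong')): A:[ack,err] B:[] C:[] D:[tick,pong]
After 10 (send(from=C, to=B, msg='resp')): A:[ack,err] B:[resp] C:[] D:[tick,pong]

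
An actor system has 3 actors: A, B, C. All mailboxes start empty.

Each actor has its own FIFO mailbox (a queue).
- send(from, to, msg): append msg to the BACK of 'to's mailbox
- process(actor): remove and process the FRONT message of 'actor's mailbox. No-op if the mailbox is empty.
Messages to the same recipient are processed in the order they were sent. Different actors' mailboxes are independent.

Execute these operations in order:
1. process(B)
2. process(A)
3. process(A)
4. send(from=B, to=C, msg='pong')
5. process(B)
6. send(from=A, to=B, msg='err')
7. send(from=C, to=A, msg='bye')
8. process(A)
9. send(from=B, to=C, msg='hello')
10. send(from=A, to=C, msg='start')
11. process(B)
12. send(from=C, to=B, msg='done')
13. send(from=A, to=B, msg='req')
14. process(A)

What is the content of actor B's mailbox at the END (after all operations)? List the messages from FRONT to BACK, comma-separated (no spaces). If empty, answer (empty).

After 1 (process(B)): A:[] B:[] C:[]
After 2 (process(A)): A:[] B:[] C:[]
After 3 (process(A)): A:[] B:[] C:[]
After 4 (send(from=B, to=C, msg='pong')): A:[] B:[] C:[pong]
After 5 (process(B)): A:[] B:[] C:[pong]
After 6 (send(from=A, to=B, msg='err')): A:[] B:[err] C:[pong]
After 7 (send(from=C, to=A, msg='bye')): A:[bye] B:[err] C:[pong]
After 8 (process(A)): A:[] B:[err] C:[pong]
After 9 (send(from=B, to=C, msg='hello')): A:[] B:[err] C:[pong,hello]
After 10 (send(from=A, to=C, msg='start')): A:[] B:[err] C:[pong,hello,start]
After 11 (process(B)): A:[] B:[] C:[pong,hello,start]
After 12 (send(from=C, to=B, msg='done')): A:[] B:[done] C:[pong,hello,start]
After 13 (send(from=A, to=B, msg='req')): A:[] B:[done,req] C:[pong,hello,start]
After 14 (process(A)): A:[] B:[done,req] C:[pong,hello,start]

Answer: done,req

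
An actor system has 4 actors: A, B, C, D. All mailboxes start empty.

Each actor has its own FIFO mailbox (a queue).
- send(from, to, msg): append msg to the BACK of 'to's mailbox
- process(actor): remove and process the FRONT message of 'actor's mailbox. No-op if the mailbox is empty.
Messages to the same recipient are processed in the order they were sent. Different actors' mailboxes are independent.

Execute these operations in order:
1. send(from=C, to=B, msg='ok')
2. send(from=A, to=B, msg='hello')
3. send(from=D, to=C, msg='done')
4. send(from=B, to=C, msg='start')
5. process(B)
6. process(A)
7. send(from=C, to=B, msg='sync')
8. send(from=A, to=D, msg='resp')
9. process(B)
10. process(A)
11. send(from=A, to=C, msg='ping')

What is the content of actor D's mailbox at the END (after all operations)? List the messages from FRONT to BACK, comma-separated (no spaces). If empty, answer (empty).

After 1 (send(from=C, to=B, msg='ok')): A:[] B:[ok] C:[] D:[]
After 2 (send(from=A, to=B, msg='hello')): A:[] B:[ok,hello] C:[] D:[]
After 3 (send(from=D, to=C, msg='done')): A:[] B:[ok,hello] C:[done] D:[]
After 4 (send(from=B, to=C, msg='start')): A:[] B:[ok,hello] C:[done,start] D:[]
After 5 (process(B)): A:[] B:[hello] C:[done,start] D:[]
After 6 (process(A)): A:[] B:[hello] C:[done,start] D:[]
After 7 (send(from=C, to=B, msg='sync')): A:[] B:[hello,sync] C:[done,start] D:[]
After 8 (send(from=A, to=D, msg='resp')): A:[] B:[hello,sync] C:[done,start] D:[resp]
After 9 (process(B)): A:[] B:[sync] C:[done,start] D:[resp]
After 10 (process(A)): A:[] B:[sync] C:[done,start] D:[resp]
After 11 (send(from=A, to=C, msg='ping')): A:[] B:[sync] C:[done,start,ping] D:[resp]

Answer: resp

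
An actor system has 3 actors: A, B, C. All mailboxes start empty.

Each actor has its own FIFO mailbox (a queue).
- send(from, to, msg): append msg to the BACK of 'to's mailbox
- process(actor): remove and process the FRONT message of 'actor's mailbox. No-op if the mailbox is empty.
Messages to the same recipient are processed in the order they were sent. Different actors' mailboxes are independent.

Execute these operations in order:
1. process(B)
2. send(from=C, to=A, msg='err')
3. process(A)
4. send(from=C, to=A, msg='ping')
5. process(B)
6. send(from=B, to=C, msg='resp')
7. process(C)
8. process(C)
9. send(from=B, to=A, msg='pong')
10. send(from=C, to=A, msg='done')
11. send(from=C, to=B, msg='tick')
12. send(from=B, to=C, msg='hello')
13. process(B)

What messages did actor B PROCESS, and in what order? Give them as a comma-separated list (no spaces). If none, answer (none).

After 1 (process(B)): A:[] B:[] C:[]
After 2 (send(from=C, to=A, msg='err')): A:[err] B:[] C:[]
After 3 (process(A)): A:[] B:[] C:[]
After 4 (send(from=C, to=A, msg='ping')): A:[ping] B:[] C:[]
After 5 (process(B)): A:[ping] B:[] C:[]
After 6 (send(from=B, to=C, msg='resp')): A:[ping] B:[] C:[resp]
After 7 (process(C)): A:[ping] B:[] C:[]
After 8 (process(C)): A:[ping] B:[] C:[]
After 9 (send(from=B, to=A, msg='pong')): A:[ping,pong] B:[] C:[]
After 10 (send(from=C, to=A, msg='done')): A:[ping,pong,done] B:[] C:[]
After 11 (send(from=C, to=B, msg='tick')): A:[ping,pong,done] B:[tick] C:[]
After 12 (send(from=B, to=C, msg='hello')): A:[ping,pong,done] B:[tick] C:[hello]
After 13 (process(B)): A:[ping,pong,done] B:[] C:[hello]

Answer: tick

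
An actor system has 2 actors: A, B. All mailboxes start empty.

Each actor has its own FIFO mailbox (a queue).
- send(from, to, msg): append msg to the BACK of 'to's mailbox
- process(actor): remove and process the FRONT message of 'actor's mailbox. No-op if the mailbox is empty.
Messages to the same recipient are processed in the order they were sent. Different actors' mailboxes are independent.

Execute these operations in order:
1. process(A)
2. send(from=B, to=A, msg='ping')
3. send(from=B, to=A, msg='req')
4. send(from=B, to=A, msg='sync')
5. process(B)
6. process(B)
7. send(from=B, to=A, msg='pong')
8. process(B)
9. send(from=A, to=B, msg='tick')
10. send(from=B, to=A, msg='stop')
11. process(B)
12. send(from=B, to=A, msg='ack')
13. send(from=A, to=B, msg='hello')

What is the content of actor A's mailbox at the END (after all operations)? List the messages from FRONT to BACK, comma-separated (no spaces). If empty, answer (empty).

Answer: ping,req,sync,pong,stop,ack

Derivation:
After 1 (process(A)): A:[] B:[]
After 2 (send(from=B, to=A, msg='ping')): A:[ping] B:[]
After 3 (send(from=B, to=A, msg='req')): A:[ping,req] B:[]
After 4 (send(from=B, to=A, msg='sync')): A:[ping,req,sync] B:[]
After 5 (process(B)): A:[ping,req,sync] B:[]
After 6 (process(B)): A:[ping,req,sync] B:[]
After 7 (send(from=B, to=A, msg='pong')): A:[ping,req,sync,pong] B:[]
After 8 (process(B)): A:[ping,req,sync,pong] B:[]
After 9 (send(from=A, to=B, msg='tick')): A:[ping,req,sync,pong] B:[tick]
After 10 (send(from=B, to=A, msg='stop')): A:[ping,req,sync,pong,stop] B:[tick]
After 11 (process(B)): A:[ping,req,sync,pong,stop] B:[]
After 12 (send(from=B, to=A, msg='ack')): A:[ping,req,sync,pong,stop,ack] B:[]
After 13 (send(from=A, to=B, msg='hello')): A:[ping,req,sync,pong,stop,ack] B:[hello]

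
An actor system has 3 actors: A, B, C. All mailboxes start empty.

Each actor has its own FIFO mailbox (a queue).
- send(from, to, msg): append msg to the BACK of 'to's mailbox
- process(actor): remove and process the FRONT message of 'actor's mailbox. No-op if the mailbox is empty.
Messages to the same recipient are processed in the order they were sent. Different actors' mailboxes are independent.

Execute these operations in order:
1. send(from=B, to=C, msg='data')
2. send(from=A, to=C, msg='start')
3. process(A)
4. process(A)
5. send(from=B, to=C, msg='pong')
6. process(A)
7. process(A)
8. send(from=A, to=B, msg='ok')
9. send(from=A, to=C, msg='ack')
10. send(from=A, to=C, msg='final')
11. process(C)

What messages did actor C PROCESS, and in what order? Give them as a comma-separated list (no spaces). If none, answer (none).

Answer: data

Derivation:
After 1 (send(from=B, to=C, msg='data')): A:[] B:[] C:[data]
After 2 (send(from=A, to=C, msg='start')): A:[] B:[] C:[data,start]
After 3 (process(A)): A:[] B:[] C:[data,start]
After 4 (process(A)): A:[] B:[] C:[data,start]
After 5 (send(from=B, to=C, msg='pong')): A:[] B:[] C:[data,start,pong]
After 6 (process(A)): A:[] B:[] C:[data,start,pong]
After 7 (process(A)): A:[] B:[] C:[data,start,pong]
After 8 (send(from=A, to=B, msg='ok')): A:[] B:[ok] C:[data,start,pong]
After 9 (send(from=A, to=C, msg='ack')): A:[] B:[ok] C:[data,start,pong,ack]
After 10 (send(from=A, to=C, msg='final')): A:[] B:[ok] C:[data,start,pong,ack,final]
After 11 (process(C)): A:[] B:[ok] C:[start,pong,ack,final]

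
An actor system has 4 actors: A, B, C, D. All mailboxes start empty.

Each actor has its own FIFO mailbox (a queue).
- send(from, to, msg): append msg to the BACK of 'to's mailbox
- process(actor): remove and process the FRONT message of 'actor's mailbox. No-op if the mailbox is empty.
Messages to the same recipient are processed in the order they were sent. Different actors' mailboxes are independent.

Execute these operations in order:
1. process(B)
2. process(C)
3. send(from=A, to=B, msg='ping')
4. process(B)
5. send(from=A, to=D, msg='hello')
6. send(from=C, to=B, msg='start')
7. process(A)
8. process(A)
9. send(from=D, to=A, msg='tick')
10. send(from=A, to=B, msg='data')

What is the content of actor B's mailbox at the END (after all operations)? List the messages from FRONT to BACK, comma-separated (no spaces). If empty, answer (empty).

After 1 (process(B)): A:[] B:[] C:[] D:[]
After 2 (process(C)): A:[] B:[] C:[] D:[]
After 3 (send(from=A, to=B, msg='ping')): A:[] B:[ping] C:[] D:[]
After 4 (process(B)): A:[] B:[] C:[] D:[]
After 5 (send(from=A, to=D, msg='hello')): A:[] B:[] C:[] D:[hello]
After 6 (send(from=C, to=B, msg='start')): A:[] B:[start] C:[] D:[hello]
After 7 (process(A)): A:[] B:[start] C:[] D:[hello]
After 8 (process(A)): A:[] B:[start] C:[] D:[hello]
After 9 (send(from=D, to=A, msg='tick')): A:[tick] B:[start] C:[] D:[hello]
After 10 (send(from=A, to=B, msg='data')): A:[tick] B:[start,data] C:[] D:[hello]

Answer: start,data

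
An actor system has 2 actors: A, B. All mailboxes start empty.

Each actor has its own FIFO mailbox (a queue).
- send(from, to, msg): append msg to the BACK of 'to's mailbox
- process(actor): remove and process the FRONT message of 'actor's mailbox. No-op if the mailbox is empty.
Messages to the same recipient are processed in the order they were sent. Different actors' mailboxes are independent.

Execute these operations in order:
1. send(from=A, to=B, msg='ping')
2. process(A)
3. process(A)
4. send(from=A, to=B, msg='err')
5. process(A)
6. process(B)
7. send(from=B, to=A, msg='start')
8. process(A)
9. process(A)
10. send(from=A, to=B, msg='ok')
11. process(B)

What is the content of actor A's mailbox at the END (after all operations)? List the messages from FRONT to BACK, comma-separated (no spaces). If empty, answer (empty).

After 1 (send(from=A, to=B, msg='ping')): A:[] B:[ping]
After 2 (process(A)): A:[] B:[ping]
After 3 (process(A)): A:[] B:[ping]
After 4 (send(from=A, to=B, msg='err')): A:[] B:[ping,err]
After 5 (process(A)): A:[] B:[ping,err]
After 6 (process(B)): A:[] B:[err]
After 7 (send(from=B, to=A, msg='start')): A:[start] B:[err]
After 8 (process(A)): A:[] B:[err]
After 9 (process(A)): A:[] B:[err]
After 10 (send(from=A, to=B, msg='ok')): A:[] B:[err,ok]
After 11 (process(B)): A:[] B:[ok]

Answer: (empty)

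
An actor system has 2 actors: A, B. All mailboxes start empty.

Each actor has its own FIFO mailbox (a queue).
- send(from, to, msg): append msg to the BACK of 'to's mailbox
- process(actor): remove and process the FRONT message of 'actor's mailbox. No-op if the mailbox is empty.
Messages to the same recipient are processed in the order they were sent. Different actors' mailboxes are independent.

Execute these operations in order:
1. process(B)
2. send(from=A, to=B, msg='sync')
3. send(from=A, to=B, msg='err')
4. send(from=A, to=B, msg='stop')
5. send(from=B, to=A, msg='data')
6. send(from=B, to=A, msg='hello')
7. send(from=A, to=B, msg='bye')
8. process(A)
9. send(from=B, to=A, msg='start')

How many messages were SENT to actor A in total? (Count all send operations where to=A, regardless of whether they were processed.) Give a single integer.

After 1 (process(B)): A:[] B:[]
After 2 (send(from=A, to=B, msg='sync')): A:[] B:[sync]
After 3 (send(from=A, to=B, msg='err')): A:[] B:[sync,err]
After 4 (send(from=A, to=B, msg='stop')): A:[] B:[sync,err,stop]
After 5 (send(from=B, to=A, msg='data')): A:[data] B:[sync,err,stop]
After 6 (send(from=B, to=A, msg='hello')): A:[data,hello] B:[sync,err,stop]
After 7 (send(from=A, to=B, msg='bye')): A:[data,hello] B:[sync,err,stop,bye]
After 8 (process(A)): A:[hello] B:[sync,err,stop,bye]
After 9 (send(from=B, to=A, msg='start')): A:[hello,start] B:[sync,err,stop,bye]

Answer: 3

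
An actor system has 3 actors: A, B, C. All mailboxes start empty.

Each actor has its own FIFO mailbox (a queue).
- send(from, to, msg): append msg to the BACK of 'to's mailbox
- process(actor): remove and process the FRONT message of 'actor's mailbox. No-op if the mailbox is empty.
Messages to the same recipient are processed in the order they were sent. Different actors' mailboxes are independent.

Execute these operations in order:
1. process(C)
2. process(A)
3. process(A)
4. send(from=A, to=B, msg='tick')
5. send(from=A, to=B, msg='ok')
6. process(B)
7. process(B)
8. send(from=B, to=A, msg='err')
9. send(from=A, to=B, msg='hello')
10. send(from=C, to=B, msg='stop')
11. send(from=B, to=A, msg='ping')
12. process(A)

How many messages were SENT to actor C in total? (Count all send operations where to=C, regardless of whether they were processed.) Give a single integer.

After 1 (process(C)): A:[] B:[] C:[]
After 2 (process(A)): A:[] B:[] C:[]
After 3 (process(A)): A:[] B:[] C:[]
After 4 (send(from=A, to=B, msg='tick')): A:[] B:[tick] C:[]
After 5 (send(from=A, to=B, msg='ok')): A:[] B:[tick,ok] C:[]
After 6 (process(B)): A:[] B:[ok] C:[]
After 7 (process(B)): A:[] B:[] C:[]
After 8 (send(from=B, to=A, msg='err')): A:[err] B:[] C:[]
After 9 (send(from=A, to=B, msg='hello')): A:[err] B:[hello] C:[]
After 10 (send(from=C, to=B, msg='stop')): A:[err] B:[hello,stop] C:[]
After 11 (send(from=B, to=A, msg='ping')): A:[err,ping] B:[hello,stop] C:[]
After 12 (process(A)): A:[ping] B:[hello,stop] C:[]

Answer: 0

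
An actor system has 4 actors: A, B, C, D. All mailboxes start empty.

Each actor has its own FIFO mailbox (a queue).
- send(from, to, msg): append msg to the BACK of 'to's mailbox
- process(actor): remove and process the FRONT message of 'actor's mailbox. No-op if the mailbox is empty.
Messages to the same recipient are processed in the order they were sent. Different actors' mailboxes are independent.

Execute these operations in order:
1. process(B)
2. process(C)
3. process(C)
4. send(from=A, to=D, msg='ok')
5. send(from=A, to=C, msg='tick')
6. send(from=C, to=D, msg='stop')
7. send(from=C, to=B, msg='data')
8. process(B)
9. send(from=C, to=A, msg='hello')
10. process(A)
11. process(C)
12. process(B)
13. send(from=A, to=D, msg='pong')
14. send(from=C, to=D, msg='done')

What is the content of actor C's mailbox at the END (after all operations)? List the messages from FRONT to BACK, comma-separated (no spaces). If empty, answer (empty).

Answer: (empty)

Derivation:
After 1 (process(B)): A:[] B:[] C:[] D:[]
After 2 (process(C)): A:[] B:[] C:[] D:[]
After 3 (process(C)): A:[] B:[] C:[] D:[]
After 4 (send(from=A, to=D, msg='ok')): A:[] B:[] C:[] D:[ok]
After 5 (send(from=A, to=C, msg='tick')): A:[] B:[] C:[tick] D:[ok]
After 6 (send(from=C, to=D, msg='stop')): A:[] B:[] C:[tick] D:[ok,stop]
After 7 (send(from=C, to=B, msg='data')): A:[] B:[data] C:[tick] D:[ok,stop]
After 8 (process(B)): A:[] B:[] C:[tick] D:[ok,stop]
After 9 (send(from=C, to=A, msg='hello')): A:[hello] B:[] C:[tick] D:[ok,stop]
After 10 (process(A)): A:[] B:[] C:[tick] D:[ok,stop]
After 11 (process(C)): A:[] B:[] C:[] D:[ok,stop]
After 12 (process(B)): A:[] B:[] C:[] D:[ok,stop]
After 13 (send(from=A, to=D, msg='pong')): A:[] B:[] C:[] D:[ok,stop,pong]
After 14 (send(from=C, to=D, msg='done')): A:[] B:[] C:[] D:[ok,stop,pong,done]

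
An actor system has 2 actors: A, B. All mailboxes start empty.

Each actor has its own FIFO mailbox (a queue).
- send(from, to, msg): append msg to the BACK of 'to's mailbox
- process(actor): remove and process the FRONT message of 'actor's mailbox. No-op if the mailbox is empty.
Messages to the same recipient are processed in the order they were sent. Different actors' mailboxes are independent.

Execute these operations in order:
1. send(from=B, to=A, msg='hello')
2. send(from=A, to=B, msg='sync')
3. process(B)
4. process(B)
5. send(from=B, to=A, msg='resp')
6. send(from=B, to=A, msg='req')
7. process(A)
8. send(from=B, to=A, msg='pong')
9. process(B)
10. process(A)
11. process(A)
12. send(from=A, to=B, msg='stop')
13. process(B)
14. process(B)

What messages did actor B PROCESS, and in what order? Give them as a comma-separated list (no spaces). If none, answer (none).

Answer: sync,stop

Derivation:
After 1 (send(from=B, to=A, msg='hello')): A:[hello] B:[]
After 2 (send(from=A, to=B, msg='sync')): A:[hello] B:[sync]
After 3 (process(B)): A:[hello] B:[]
After 4 (process(B)): A:[hello] B:[]
After 5 (send(from=B, to=A, msg='resp')): A:[hello,resp] B:[]
After 6 (send(from=B, to=A, msg='req')): A:[hello,resp,req] B:[]
After 7 (process(A)): A:[resp,req] B:[]
After 8 (send(from=B, to=A, msg='pong')): A:[resp,req,pong] B:[]
After 9 (process(B)): A:[resp,req,pong] B:[]
After 10 (process(A)): A:[req,pong] B:[]
After 11 (process(A)): A:[pong] B:[]
After 12 (send(from=A, to=B, msg='stop')): A:[pong] B:[stop]
After 13 (process(B)): A:[pong] B:[]
After 14 (process(B)): A:[pong] B:[]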